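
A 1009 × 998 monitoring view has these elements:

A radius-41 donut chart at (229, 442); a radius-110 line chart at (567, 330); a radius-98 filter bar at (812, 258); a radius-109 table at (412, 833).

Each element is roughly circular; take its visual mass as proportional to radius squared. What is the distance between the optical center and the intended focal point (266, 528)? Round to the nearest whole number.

≈ 302

Weights ∝ r²: donut chart 41² = 1681, line chart 110² = 12100, filter bar 98² = 9604, table 109² = 11881; Σw = 35266.
Σw·x = 1681·229 + 12100·567 + 9604·812 + 11881·412 = 19939069, so x̄ = 19939069/35266 ≈ 565.39.
Σw·y = 1681·442 + 12100·330 + 9604·258 + 11881·833 = 17110707, so ȳ = 17110707/35266 ≈ 485.19.
Relative to (266, 528): Δ = (299.39, -42.81); |Δ| = √(299.39² + -42.81²) ≈ 302.44.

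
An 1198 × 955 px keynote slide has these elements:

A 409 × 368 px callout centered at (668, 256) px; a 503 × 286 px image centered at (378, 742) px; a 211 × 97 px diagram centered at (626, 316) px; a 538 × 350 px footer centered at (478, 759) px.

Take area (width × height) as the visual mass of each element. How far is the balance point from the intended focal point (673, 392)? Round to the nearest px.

Taking area as weight: callout 409·368 = 150512, image 503·286 = 143858, diagram 211·97 = 20467, footer 538·350 = 188300. Sum 503137.
x-moment: 150512·668 + 143858·378 + 20467·626 + 188300·478 = 257740082; centroid 257740082/503137 ≈ 512.27.
y-moment: 150512·256 + 143858·742 + 20467·316 + 188300·759 = 294660980; centroid 294660980/503137 ≈ 585.65.
Offset from (673, 392): Δx ≈ -160.73, Δy ≈ 193.65; distance = √(Δx² + Δy²) ≈ 251.66.

≈ 252 px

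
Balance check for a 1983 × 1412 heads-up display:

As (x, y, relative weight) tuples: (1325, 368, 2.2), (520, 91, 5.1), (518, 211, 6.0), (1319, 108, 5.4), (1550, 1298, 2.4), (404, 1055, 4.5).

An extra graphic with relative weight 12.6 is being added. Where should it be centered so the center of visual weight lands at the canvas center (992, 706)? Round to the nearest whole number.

New total weight: (2.2 + 5.1 + 6.0 + 5.4 + 2.4 + 4.5) + 12.6 = 38.2.
x: need Σw·x = 38.2·992 = 37894.4. Existing = 2.2·1325 + 5.1·520 + 6.0·518 + 5.4·1319 + 2.4·1550 + 4.5·404 = 21335.6. Remainder 16558.8 / 12.6 ≈ 1314.19.
y: need Σw·y = 38.2·706 = 26969.2. Existing = 2.2·368 + 5.1·91 + 6.0·211 + 5.4·108 + 2.4·1298 + 4.5·1055 = 10985.6. Remainder 15983.6 / 12.6 ≈ 1268.54.

(1314, 1269)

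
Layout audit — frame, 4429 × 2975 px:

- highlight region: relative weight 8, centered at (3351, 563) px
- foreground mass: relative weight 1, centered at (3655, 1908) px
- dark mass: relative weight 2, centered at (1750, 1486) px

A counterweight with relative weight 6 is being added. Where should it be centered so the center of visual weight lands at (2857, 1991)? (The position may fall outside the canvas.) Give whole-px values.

(2434, 4077)

New total weight: (8 + 1 + 2) + 6 = 17.
Along x: (33963 + 6·x) / 17 = 2857 (existing moment 8·3351 + 1·3655 + 2·1750 = 33963) ⇒ x = (48569 − 33963) / 6 ≈ 2434.33.
Along y: (9384 + 6·y) / 17 = 1991 (existing moment 8·563 + 1·1908 + 2·1486 = 9384) ⇒ y = (33847 − 9384) / 6 ≈ 4077.17.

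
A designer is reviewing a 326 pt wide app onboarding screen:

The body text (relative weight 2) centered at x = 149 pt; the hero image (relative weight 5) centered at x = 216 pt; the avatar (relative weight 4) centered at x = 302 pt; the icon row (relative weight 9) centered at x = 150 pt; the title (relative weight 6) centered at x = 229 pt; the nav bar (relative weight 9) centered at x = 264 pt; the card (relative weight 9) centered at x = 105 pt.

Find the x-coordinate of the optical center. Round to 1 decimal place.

x ≈ 196.2

Σw = 2 + 5 + 4 + 9 + 6 + 9 + 9 = 44.
Σw·x = 2·149 + 5·216 + 4·302 + 9·150 + 6·229 + 9·264 + 9·105 = 8631, so x̄ = 8631/44 ≈ 196.16.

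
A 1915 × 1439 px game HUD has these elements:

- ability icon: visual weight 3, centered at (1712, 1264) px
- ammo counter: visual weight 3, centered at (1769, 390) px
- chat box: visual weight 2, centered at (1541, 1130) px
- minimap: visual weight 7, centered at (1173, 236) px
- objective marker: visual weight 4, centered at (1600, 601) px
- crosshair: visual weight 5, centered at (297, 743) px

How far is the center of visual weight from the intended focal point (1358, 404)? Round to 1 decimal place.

Weights sum to 3 + 3 + 2 + 7 + 4 + 5 = 24.
x: moment 29621 / weight 24 ≈ 1234.21
y: moment 14993 / weight 24 ≈ 624.71
From (1358, 404): dx = -123.79, dy = 220.71, so the distance is √(dx²+dy²) ≈ 253.05.

≈ 253.1 px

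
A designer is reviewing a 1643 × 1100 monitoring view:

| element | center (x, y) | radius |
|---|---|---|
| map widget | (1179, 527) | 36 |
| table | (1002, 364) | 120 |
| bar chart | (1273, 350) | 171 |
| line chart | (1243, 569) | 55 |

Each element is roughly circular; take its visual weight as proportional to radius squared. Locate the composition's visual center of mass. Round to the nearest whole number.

(1187, 373)

r² weights: map widget 36² = 1296, table 120² = 14400, bar chart 171² = 29241, line chart 55² = 3025. Total = 47962.
Σw·x = 1296·1179 + 14400·1002 + 29241·1273 + 3025·1243 = 56940652, so x̄ = 56940652/47962 ≈ 1187.20.
Σw·y = 1296·527 + 14400·364 + 29241·350 + 3025·569 = 17880167, so ȳ = 17880167/47962 ≈ 372.80.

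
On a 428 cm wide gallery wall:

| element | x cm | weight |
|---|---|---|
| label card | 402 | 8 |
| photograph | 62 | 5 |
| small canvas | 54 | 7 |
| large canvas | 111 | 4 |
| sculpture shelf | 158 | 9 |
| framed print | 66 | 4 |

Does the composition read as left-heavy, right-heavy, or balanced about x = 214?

Weights sum to 8 + 5 + 7 + 4 + 9 + 4 = 37.
x-moment: 8·402 + 5·62 + 7·54 + 4·111 + 9·158 + 4·66 = 6034; centroid 6034/37 ≈ 163.08.
163.1 lies left of the midline 214, so the layout is left-heavy.

left-heavy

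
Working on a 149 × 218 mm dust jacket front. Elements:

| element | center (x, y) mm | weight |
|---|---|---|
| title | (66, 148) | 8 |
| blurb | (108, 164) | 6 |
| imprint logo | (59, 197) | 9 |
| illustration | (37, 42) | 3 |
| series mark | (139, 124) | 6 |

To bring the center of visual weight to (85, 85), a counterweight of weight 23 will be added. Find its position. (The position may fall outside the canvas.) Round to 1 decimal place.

New total weight: (8 + 6 + 9 + 3 + 6) + 23 = 55.
Along x: (2652 + 23·x) / 55 = 85 (existing moment 8·66 + 6·108 + 9·59 + 3·37 + 6·139 = 2652) ⇒ x = (4675 − 2652) / 23 ≈ 87.96.
Along y: (4811 + 23·y) / 55 = 85 (existing moment 8·148 + 6·164 + 9·197 + 3·42 + 6·124 = 4811) ⇒ y = (4675 − 4811) / 23 ≈ -5.91.

(88.0, -5.9)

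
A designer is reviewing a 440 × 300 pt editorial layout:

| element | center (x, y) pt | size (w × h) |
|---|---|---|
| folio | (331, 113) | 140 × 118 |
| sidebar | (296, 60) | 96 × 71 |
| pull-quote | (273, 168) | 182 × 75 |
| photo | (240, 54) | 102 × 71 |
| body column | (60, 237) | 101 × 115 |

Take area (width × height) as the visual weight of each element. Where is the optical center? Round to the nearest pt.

(244, 138)

Areas: folio 140·118 = 16520, sidebar 96·71 = 6816, pull-quote 182·75 = 13650, photo 102·71 = 7242, body column 101·115 = 11615. Total weight = 55843.
Σw·x = 16520·331 + 6816·296 + 13650·273 + 7242·240 + 11615·60 = 13647086, so x̄ = 13647086/55843 ≈ 244.38.
Σw·y = 16520·113 + 6816·60 + 13650·168 + 7242·54 + 11615·237 = 7712743, so ȳ = 7712743/55843 ≈ 138.11.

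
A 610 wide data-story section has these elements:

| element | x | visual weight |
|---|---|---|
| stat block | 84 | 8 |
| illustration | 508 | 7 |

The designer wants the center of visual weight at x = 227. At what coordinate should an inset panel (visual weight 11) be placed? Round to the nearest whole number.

x ≈ 152

With the inset panel, Σw becomes 8 + 7 + 11 = 26.
x: target moment 26×227 = 5902; current 8·84 + 7·508 = 4228; the inset panel supplies 1674, so x = 1674/11 ≈ 152.18.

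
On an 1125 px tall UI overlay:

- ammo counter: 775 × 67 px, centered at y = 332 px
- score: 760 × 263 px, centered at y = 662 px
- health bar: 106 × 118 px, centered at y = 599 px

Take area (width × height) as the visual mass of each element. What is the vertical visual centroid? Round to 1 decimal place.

y ≈ 594.2

Areas → weights: ammo counter 775·67 = 51925, score 760·263 = 199880, health bar 106·118 = 12508; Σw = 264313.
y: (51925·332 + 199880·662 + 12508·599) / 264313 = 157051952 / 264313 ≈ 594.19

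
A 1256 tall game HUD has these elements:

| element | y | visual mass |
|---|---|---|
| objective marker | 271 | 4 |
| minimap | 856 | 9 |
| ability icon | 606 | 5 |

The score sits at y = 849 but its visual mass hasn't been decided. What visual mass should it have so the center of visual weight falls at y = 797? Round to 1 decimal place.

w ≈ 48.6

Existing Σw = 18 (4 + 9 + 5); existing moment 4·271 + 9·856 + 5·606 = 11818.
Balance at y = 797 requires (11818 + w·849) / (18 + w) = 797.
So w = (797·18 − 11818)/(849 − 797) = 2528/52 ≈ 48.62.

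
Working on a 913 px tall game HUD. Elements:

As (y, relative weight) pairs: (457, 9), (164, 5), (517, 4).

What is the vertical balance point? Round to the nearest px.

Total weight = 9 + 5 + 4 = 18.
y-moment: 9·457 + 5·164 + 4·517 = 7001; centroid 7001/18 ≈ 388.94.

y ≈ 389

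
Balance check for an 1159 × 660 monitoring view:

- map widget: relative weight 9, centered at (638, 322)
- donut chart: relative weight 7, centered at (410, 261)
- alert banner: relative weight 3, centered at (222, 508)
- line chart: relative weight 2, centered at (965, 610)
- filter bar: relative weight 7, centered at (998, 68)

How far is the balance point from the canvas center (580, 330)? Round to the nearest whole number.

Total weight = 9 + 7 + 3 + 2 + 7 = 28.
x-moment: 9·638 + 7·410 + 3·222 + 2·965 + 7·998 = 18194; centroid 18194/28 ≈ 649.79.
y-moment: 9·322 + 7·261 + 3·508 + 2·610 + 7·68 = 7945; centroid 7945/28 ≈ 283.75.
Offset from (580, 330): Δx ≈ 69.79, Δy ≈ -46.25; distance = √(Δx² + Δy²) ≈ 83.72.

≈ 84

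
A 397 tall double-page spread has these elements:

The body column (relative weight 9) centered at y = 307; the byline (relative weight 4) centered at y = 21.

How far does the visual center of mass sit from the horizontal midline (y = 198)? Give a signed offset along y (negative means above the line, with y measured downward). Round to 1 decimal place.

Σw = 9 + 4 = 13.
Σw·y = 9·307 + 4·21 = 2847, so ȳ = 2847/13 ≈ 219.00.
Offset from y = 198: 219.00 − 198 ≈ 21.00.

≈ 21.0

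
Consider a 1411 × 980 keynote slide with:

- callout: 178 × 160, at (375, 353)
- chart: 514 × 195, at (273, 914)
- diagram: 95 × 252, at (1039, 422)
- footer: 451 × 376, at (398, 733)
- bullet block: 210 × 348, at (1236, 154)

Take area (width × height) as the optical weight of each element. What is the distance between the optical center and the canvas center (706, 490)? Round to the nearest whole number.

≈ 200

Areas → weights: callout 178·160 = 28480, chart 514·195 = 100230, diagram 95·252 = 23940, footer 451·376 = 169576, bullet block 210·348 = 73080; Σw = 395306.
Σw·x = 28480·375 + 100230·273 + 23940·1039 + 169576·398 + 73080·1236 = 220734578, so x̄ = 220734578/395306 ≈ 558.39.
Σw·y = 28480·353 + 100230·914 + 23940·422 + 169576·733 + 73080·154 = 247319868, so ȳ = 247319868/395306 ≈ 625.64.
Offset from (706, 490): Δx ≈ -147.61, Δy ≈ 135.64; distance = √(Δx² + Δy²) ≈ 200.47.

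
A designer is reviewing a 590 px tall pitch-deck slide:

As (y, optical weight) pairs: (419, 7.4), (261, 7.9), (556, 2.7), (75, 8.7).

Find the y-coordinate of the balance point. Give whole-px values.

y ≈ 274

Weights sum to 7.4 + 7.9 + 2.7 + 8.7 = 26.7.
y-moment: 7.4·419 + 7.9·261 + 2.7·556 + 8.7·75 = 7316.2; centroid 7316.2/26.7 ≈ 274.01.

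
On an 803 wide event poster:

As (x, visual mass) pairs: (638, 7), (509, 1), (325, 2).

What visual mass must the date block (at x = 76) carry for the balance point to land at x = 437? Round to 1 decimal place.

w ≈ 3.5

Fixed elements: Σw = 7 + 1 + 2 = 10, Σw·x = 7·638 + 1·509 + 2·325 = 5625.
Balance at x = 437 requires (5625 + w·76) / (10 + w) = 437.
So w = (437·10 − 5625)/(76 − 437) = -1255/-361 ≈ 3.48.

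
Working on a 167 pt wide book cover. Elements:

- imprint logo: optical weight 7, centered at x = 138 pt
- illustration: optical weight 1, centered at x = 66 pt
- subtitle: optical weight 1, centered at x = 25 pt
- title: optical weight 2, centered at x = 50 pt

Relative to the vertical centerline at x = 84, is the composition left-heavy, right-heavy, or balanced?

right-heavy

Total weight = 7 + 1 + 1 + 2 = 11.
x: (7·138 + 1·66 + 1·25 + 2·50) / 11 = 1157 / 11 ≈ 105.18
105.2 lies right of the midline 84, so the layout is right-heavy.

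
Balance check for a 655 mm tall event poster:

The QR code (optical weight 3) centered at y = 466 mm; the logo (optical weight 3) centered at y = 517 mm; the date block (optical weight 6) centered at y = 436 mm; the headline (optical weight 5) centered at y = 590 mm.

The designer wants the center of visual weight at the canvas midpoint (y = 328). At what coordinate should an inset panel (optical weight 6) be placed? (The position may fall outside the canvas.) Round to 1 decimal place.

y ≈ -161.8

After adding the inset panel, total weight = 3 + 3 + 6 + 5 + 6 = 23.
y: target moment 23×328 = 7544; current 3·466 + 3·517 + 6·436 + 5·590 = 8515; the inset panel supplies -971, so y = -971/6 ≈ -161.83.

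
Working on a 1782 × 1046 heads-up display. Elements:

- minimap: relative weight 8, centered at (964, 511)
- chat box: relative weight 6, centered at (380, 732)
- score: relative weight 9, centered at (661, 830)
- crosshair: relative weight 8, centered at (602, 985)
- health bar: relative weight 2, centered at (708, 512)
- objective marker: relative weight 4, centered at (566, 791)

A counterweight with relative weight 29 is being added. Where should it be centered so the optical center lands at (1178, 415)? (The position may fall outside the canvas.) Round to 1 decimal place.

(1838.3, -21.7)

New total weight: (8 + 6 + 9 + 8 + 2 + 4) + 29 = 66.
x: target moment 66×1178 = 77748; current 8·964 + 6·380 + 9·661 + 8·602 + 2·708 + 4·566 = 24437; the counterweight supplies 53311, so x = 53311/29 ≈ 1838.31.
y: target moment 66×415 = 27390; current 8·511 + 6·732 + 9·830 + 8·985 + 2·512 + 4·791 = 28018; the counterweight supplies -628, so y = -628/29 ≈ -21.66.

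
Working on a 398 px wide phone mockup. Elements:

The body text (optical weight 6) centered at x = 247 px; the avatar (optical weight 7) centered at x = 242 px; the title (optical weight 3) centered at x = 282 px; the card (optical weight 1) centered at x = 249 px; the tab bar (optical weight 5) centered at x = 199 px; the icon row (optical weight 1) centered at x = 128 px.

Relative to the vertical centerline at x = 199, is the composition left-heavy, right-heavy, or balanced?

Total weight = 6 + 7 + 3 + 1 + 5 + 1 = 23.
x-moment: 6·247 + 7·242 + 3·282 + 1·249 + 5·199 + 1·128 = 5394; centroid 5394/23 ≈ 234.52.
234.5 lies right of the midline 199, so the layout is right-heavy.

right-heavy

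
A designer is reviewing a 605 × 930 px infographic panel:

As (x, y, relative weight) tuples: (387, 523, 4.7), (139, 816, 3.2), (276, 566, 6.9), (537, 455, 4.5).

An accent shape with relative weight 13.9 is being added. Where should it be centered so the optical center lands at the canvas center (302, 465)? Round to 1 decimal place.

With the accent shape, Σw becomes 4.7 + 3.2 + 6.9 + 4.5 + 13.9 = 33.2.
x: need Σw·x = 33.2·302 = 10026.4. Existing = 4.7·387 + 3.2·139 + 6.9·276 + 4.5·537 = 6584.6. Remainder 3441.8 / 13.9 ≈ 247.61.
y: need Σw·y = 33.2·465 = 15438.0. Existing = 4.7·523 + 3.2·816 + 6.9·566 + 4.5·455 = 11022.2. Remainder 4415.8 / 13.9 ≈ 317.68.

(247.6, 317.7)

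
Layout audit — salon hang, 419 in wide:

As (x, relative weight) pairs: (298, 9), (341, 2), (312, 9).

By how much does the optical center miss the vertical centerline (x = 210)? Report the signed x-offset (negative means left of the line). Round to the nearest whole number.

Weights sum to 9 + 2 + 9 = 20.
x-moment: 9·298 + 2·341 + 9·312 = 6172; centroid 6172/20 ≈ 308.60.
Difference: 308.60 − 210 ≈ 98.60.

≈ 99 in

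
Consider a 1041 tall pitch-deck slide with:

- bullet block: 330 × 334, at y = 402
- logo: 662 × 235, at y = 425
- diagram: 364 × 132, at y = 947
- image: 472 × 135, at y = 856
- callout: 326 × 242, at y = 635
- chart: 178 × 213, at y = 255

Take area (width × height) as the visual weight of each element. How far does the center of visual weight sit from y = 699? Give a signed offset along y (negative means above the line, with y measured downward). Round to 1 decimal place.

≈ -152.4

Taking area as weight: bullet block 330·334 = 110220, logo 662·235 = 155570, diagram 364·132 = 48048, image 472·135 = 63720, callout 326·242 = 78892, chart 178·213 = 37914. Sum 494364.
Σw·y = 110220·402 + 155570·425 + 48048·947 + 63720·856 + 78892·635 + 37914·255 = 270235956, so ȳ = 270235956/494364 ≈ 546.63.
Against y = 699, that's 546.63 − 699 = -152.37.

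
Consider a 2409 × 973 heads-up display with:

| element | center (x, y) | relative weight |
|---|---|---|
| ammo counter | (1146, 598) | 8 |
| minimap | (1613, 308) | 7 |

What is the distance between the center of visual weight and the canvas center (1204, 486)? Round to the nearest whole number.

Weights sum to 8 + 7 = 15.
x: (8·1146 + 7·1613) / 15 = 20459 / 15 ≈ 1363.93
y: (8·598 + 7·308) / 15 = 6940 / 15 ≈ 462.67
Offset from (1204, 486): Δx ≈ 159.93, Δy ≈ -23.33; distance = √(Δx² + Δy²) ≈ 161.63.

≈ 162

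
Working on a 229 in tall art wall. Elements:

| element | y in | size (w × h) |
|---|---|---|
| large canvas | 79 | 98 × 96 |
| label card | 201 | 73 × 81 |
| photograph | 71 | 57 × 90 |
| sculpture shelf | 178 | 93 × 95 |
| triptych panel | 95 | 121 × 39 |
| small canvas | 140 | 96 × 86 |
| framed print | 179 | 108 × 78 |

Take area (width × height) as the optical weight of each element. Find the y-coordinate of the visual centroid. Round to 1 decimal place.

Taking area as weight: large canvas 98·96 = 9408, label card 73·81 = 5913, photograph 57·90 = 5130, sculpture shelf 93·95 = 8835, triptych panel 121·39 = 4719, small canvas 96·86 = 8256, framed print 108·78 = 8424. Sum 50685.
Σw·y = 6980646; ȳ = 6980646/50685 ≈ 137.73.

y ≈ 137.7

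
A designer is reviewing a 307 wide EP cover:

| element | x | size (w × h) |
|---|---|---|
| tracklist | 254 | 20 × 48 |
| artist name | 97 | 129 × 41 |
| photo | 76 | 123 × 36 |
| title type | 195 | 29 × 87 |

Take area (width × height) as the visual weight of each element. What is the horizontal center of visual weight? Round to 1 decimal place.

Taking area as weight: tracklist 20·48 = 960, artist name 129·41 = 5289, photo 123·36 = 4428, title type 29·87 = 2523. Sum 13200.
x: (960·254 + 5289·97 + 4428·76 + 2523·195) / 13200 = 1585386 / 13200 ≈ 120.11

x ≈ 120.1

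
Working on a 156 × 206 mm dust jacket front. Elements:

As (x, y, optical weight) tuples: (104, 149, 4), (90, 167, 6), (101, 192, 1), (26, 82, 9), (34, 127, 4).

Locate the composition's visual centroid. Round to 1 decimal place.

Total weight = 4 + 6 + 1 + 9 + 4 = 24.
Σw·x = 4·104 + 6·90 + 1·101 + 9·26 + 4·34 = 1427, so x̄ = 1427/24 ≈ 59.46.
Σw·y = 4·149 + 6·167 + 1·192 + 9·82 + 4·127 = 3036, so ȳ = 3036/24 ≈ 126.50.

(59.5, 126.5)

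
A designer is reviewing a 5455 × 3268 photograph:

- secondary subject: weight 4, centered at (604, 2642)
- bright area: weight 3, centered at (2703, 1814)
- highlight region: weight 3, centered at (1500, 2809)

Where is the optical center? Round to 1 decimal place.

Weights sum to 4 + 3 + 3 = 10.
x-moment: 4·604 + 3·2703 + 3·1500 = 15025; centroid 15025/10 ≈ 1502.50.
y-moment: 4·2642 + 3·1814 + 3·2809 = 24437; centroid 24437/10 ≈ 2443.70.

(1502.5, 2443.7)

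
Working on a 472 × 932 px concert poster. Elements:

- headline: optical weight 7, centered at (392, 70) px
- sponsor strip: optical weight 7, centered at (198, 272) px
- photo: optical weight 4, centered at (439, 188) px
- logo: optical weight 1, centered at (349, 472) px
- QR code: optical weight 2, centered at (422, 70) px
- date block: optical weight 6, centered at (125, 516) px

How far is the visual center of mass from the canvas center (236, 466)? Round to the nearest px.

Total weight = 7 + 7 + 4 + 1 + 2 + 6 = 27.
Σw·x = 7·392 + 7·198 + 4·439 + 1·349 + 2·422 + 6·125 = 7829, so x̄ = 7829/27 ≈ 289.96.
Σw·y = 7·70 + 7·272 + 4·188 + 1·472 + 2·70 + 6·516 = 6854, so ȳ = 6854/27 ≈ 253.85.
From (236, 466): dx = 53.96, dy = -212.15, so the distance is √(dx²+dy²) ≈ 218.90.

≈ 219 px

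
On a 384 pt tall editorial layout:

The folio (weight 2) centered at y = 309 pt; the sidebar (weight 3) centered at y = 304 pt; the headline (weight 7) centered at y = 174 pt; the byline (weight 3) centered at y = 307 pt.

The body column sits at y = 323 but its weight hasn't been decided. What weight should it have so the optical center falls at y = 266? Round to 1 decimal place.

w ≈ 5.6

Existing Σw = 15 (2 + 3 + 7 + 3); existing moment 2·309 + 3·304 + 7·174 + 3·307 = 3669.
Set Σw·y/Σw = 266: (3669 + 323w) = 266·(15 + w).
Rearranging, w·(323 − 266) = 266·15 − 3669 = 321, so w ≈ 321/57 = 5.63.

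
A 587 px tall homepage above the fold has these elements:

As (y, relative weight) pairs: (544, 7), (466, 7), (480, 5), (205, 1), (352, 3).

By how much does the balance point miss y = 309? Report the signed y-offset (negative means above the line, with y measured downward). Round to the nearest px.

≈ 158 px

Weights sum to 7 + 7 + 5 + 1 + 3 = 23.
y: (7·544 + 7·466 + 5·480 + 1·205 + 3·352) / 23 = 10731 / 23 ≈ 466.57
Against y = 309, that's 466.57 − 309 = 157.57.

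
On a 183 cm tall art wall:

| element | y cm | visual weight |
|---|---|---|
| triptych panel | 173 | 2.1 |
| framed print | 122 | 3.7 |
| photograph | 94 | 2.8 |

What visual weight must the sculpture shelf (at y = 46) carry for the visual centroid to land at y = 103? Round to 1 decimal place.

Existing Σw = 8.6 (2.1 + 3.7 + 2.8); existing moment 2.1·173 + 3.7·122 + 2.8·94 = 1077.9.
Balance at y = 103 requires (1077.9 + w·46) / (8.6 + w) = 103.
So w = (103·8.6 − 1077.9)/(46 − 103) = -192.1/-57 ≈ 3.37.

w ≈ 3.4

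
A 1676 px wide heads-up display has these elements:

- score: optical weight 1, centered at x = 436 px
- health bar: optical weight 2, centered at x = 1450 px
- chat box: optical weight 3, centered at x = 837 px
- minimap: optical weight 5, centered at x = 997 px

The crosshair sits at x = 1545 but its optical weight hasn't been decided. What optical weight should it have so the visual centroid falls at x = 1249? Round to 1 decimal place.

Existing Σw = 11 (1 + 2 + 3 + 5); existing moment 1·436 + 2·1450 + 3·837 + 5·997 = 10832.
For the centroid to hit 1249: (10832 + w·1545) / (11 + w) = 1249.
Rearranging, w·(1545 − 1249) = 1249·11 − 10832 = 2907, so w ≈ 2907/296 = 9.82.

w ≈ 9.8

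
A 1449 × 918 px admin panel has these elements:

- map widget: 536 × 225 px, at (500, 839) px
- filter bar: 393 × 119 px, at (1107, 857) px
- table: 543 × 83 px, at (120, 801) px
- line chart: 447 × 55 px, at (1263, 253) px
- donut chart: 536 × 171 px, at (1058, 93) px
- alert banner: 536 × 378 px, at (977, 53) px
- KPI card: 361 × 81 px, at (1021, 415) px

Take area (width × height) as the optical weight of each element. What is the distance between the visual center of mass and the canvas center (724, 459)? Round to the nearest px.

≈ 142 px

Areas → weights: map widget 536·225 = 120600, filter bar 393·119 = 46767, table 543·83 = 45069, line chart 447·55 = 24585, donut chart 536·171 = 91656, alert banner 536·378 = 202608, KPI card 361·81 = 29241; Σw = 560526.
Σw·x = 473305329; x̄ = 473305329/560526 ≈ 844.39.
Σw·y = 214980240; ȳ = 214980240/560526 ≈ 383.53.
Relative to (724, 459): Δ = (120.39, -75.47); |Δ| = √(120.39² + -75.47²) ≈ 142.09.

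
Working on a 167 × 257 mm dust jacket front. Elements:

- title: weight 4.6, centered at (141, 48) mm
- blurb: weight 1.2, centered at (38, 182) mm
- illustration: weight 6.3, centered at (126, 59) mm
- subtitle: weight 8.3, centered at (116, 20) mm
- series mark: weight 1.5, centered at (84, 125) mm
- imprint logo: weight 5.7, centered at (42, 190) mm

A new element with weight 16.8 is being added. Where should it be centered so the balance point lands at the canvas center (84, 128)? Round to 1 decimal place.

(54.4, 204.5)

With the new element, Σw becomes 4.6 + 1.2 + 6.3 + 8.3 + 1.5 + 5.7 + 16.8 = 44.4.
x: need Σw·x = 44.4·84 = 3729.6. Existing = 4.6·141 + 1.2·38 + 6.3·126 + 8.3·116 + 1.5·84 + 5.7·42 = 2816.2. Remainder 913.4 / 16.8 ≈ 54.37.
y: need Σw·y = 44.4·128 = 5683.2. Existing = 4.6·48 + 1.2·182 + 6.3·59 + 8.3·20 + 1.5·125 + 5.7·190 = 2247.4. Remainder 3435.8 / 16.8 ≈ 204.51.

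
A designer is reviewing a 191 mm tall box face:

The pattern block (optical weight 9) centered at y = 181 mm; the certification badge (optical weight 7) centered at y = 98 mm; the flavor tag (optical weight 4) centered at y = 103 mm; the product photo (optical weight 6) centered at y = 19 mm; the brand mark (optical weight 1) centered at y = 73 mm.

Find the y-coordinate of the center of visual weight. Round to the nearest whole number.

Weights sum to 9 + 7 + 4 + 6 + 1 = 27.
y: (9·181 + 7·98 + 4·103 + 6·19 + 1·73) / 27 = 2914 / 27 ≈ 107.93

y ≈ 108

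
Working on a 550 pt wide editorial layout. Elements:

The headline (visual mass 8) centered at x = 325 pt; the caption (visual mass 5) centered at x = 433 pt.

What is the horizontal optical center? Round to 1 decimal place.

x ≈ 366.5

Σw = 8 + 5 = 13.
x: (8·325 + 5·433) / 13 = 4765 / 13 ≈ 366.54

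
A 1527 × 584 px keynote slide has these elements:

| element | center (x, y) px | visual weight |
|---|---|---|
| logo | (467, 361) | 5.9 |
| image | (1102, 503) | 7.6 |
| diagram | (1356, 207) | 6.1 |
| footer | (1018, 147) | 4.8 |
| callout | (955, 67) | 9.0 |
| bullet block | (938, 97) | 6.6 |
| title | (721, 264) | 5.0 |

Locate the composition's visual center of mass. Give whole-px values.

Total weight = 5.9 + 7.6 + 6.1 + 4.8 + 9.0 + 6.6 + 5.0 = 45.0.
x-moment: 5.9·467 + 7.6·1102 + 6.1·1356 + 4.8·1018 + 9.0·955 + 6.6·938 + 5.0·721 = 42679.3; centroid 42679.3/45.0 ≈ 948.43.
y-moment: 5.9·361 + 7.6·503 + 6.1·207 + 4.8·147 + 9.0·67 + 6.6·97 + 5.0·264 = 10484.2; centroid 10484.2/45.0 ≈ 232.98.

(948, 233)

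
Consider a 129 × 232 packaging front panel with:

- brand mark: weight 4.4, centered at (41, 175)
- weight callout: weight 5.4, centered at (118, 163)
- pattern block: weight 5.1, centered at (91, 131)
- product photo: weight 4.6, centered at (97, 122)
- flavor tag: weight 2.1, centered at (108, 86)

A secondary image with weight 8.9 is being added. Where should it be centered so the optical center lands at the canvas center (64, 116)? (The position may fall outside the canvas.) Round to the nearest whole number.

After adding the secondary image, total weight = 4.4 + 5.4 + 5.1 + 4.6 + 2.1 + 8.9 = 30.5.
x: target moment 30.5×64 = 1952.0; current 4.4·41 + 5.4·118 + 5.1·91 + 4.6·97 + 2.1·108 = 1954.7; the secondary image supplies -2.7, so x = -2.7/8.9 ≈ -0.30.
y: target moment 30.5×116 = 3538.0; current 4.4·175 + 5.4·163 + 5.1·131 + 4.6·122 + 2.1·86 = 3060.1; the secondary image supplies 477.9, so y = 477.9/8.9 ≈ 53.70.

(0, 54)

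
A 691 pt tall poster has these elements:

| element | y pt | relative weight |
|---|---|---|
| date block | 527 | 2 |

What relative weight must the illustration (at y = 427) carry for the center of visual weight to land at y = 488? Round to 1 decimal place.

Known: weight 2 with moment 2·527 = 1054.
Set Σw·y/Σw = 488: (1054 + 427w) = 488·(2 + w).
Solving: w = (488·2 − 1054) / (427 − 488) = -78 / -61 ≈ 1.28.

w ≈ 1.3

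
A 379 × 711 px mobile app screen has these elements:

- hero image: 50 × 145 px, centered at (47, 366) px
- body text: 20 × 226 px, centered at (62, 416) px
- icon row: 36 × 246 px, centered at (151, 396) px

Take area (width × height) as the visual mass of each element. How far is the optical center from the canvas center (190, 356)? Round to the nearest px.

Taking area as weight: hero image 50·145 = 7250, body text 20·226 = 4520, icon row 36·246 = 8856. Sum 20626.
Σw·x = 7250·47 + 4520·62 + 8856·151 = 1958246, so x̄ = 1958246/20626 ≈ 94.94.
Σw·y = 7250·366 + 4520·416 + 8856·396 = 8040796, so ȳ = 8040796/20626 ≈ 389.84.
Relative to (190, 356): Δ = (-95.06, 33.84); |Δ| = √(-95.06² + 33.84²) ≈ 100.90.

≈ 101 px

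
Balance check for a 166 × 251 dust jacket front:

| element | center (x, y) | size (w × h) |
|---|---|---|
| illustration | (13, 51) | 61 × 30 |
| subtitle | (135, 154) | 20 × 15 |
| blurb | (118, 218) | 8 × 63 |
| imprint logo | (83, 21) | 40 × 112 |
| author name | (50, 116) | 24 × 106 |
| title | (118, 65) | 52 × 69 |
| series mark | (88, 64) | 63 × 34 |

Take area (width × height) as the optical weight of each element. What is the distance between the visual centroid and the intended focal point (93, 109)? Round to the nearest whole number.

Areas → weights: illustration 61·30 = 1830, subtitle 20·15 = 300, blurb 8·63 = 504, imprint logo 40·112 = 4480, author name 24·106 = 2544, title 52·69 = 3588, series mark 63·34 = 2142; Σw = 15388.
Σw·x = 1234682; x̄ = 1234682/15388 ≈ 80.24.
y: moment 1008894 / weight 15388 ≈ 65.56
Offset from (93, 109): Δx ≈ -12.76, Δy ≈ -43.44; distance = √(Δx² + Δy²) ≈ 45.27.

≈ 45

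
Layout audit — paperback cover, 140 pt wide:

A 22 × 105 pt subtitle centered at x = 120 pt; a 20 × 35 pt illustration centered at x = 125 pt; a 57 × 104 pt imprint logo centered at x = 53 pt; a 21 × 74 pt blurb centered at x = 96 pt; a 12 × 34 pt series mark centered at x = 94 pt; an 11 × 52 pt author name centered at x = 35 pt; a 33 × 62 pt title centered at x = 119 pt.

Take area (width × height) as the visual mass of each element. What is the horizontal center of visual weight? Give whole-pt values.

Taking area as weight: subtitle 22·105 = 2310, illustration 20·35 = 700, imprint logo 57·104 = 5928, blurb 21·74 = 1554, series mark 12·34 = 408, author name 11·52 = 572, title 33·62 = 2046. Sum 13518.
Σw·x = 2310·120 + 700·125 + 5928·53 + 1554·96 + 408·94 + 572·35 + 2046·119 = 1129914, so x̄ = 1129914/13518 ≈ 83.59.

x ≈ 84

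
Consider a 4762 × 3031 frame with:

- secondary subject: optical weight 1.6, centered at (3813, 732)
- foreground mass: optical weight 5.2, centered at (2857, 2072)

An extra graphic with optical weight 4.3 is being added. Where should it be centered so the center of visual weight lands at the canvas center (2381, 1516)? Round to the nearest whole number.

After adding the extra graphic, total weight = 1.6 + 5.2 + 4.3 = 11.1.
x: need Σw·x = 11.1·2381 = 26429.1. Existing = 1.6·3813 + 5.2·2857 = 20957.2. Remainder 5471.9 / 4.3 ≈ 1272.53.
y: need Σw·y = 11.1·1516 = 16827.6. Existing = 1.6·732 + 5.2·2072 = 11945.6. Remainder 4882.0 / 4.3 ≈ 1135.35.

(1273, 1135)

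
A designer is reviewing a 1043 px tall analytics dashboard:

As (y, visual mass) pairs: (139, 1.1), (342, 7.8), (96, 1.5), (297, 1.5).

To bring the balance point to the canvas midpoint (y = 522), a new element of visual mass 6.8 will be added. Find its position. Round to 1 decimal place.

After adding the new element, total weight = 1.1 + 7.8 + 1.5 + 1.5 + 6.8 = 18.7.
y: target moment 18.7×522 = 9761.4; current 1.1·139 + 7.8·342 + 1.5·96 + 1.5·297 = 3410.0; the new element supplies 6351.4, so y = 6351.4/6.8 ≈ 934.03.

y ≈ 934.0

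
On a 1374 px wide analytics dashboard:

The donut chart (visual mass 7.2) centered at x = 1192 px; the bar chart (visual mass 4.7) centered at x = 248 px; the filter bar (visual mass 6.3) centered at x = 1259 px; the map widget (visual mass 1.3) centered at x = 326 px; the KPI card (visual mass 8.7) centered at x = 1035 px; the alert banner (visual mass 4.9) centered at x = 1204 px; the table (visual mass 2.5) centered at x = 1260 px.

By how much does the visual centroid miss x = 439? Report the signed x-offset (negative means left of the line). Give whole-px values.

Weights sum to 7.2 + 4.7 + 6.3 + 1.3 + 8.7 + 4.9 + 2.5 = 35.6.
x: (7.2·1192 + 4.7·248 + 6.3·1259 + 1.3·326 + 8.7·1035 + 4.9·1204 + 2.5·1260) / 35.6 = 36157.6 / 35.6 ≈ 1015.66
Against x = 439, that's 1015.66 − 439 = 576.66.

≈ 577 px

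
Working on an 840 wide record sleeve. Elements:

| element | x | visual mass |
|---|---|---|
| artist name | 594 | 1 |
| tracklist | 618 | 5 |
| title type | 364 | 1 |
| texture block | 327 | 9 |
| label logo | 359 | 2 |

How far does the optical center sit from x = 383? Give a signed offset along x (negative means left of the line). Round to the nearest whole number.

≈ 45

Σw = 1 + 5 + 1 + 9 + 2 = 18.
x: (1·594 + 5·618 + 1·364 + 9·327 + 2·359) / 18 = 7709 / 18 ≈ 428.28
Difference: 428.28 − 383 ≈ 45.28.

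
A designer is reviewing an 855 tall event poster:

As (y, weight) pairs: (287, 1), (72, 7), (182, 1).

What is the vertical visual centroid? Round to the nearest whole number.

y ≈ 108

Weights sum to 1 + 7 + 1 = 9.
y: (1·287 + 7·72 + 1·182) / 9 = 973 / 9 ≈ 108.11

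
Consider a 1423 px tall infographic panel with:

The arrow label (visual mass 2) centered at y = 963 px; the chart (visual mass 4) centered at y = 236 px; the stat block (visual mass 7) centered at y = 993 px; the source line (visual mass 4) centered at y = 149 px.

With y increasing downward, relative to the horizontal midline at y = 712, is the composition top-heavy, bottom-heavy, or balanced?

Weights sum to 2 + 4 + 7 + 4 = 17.
y-moment: 2·963 + 4·236 + 7·993 + 4·149 = 10417; centroid 10417/17 ≈ 612.76.
612.8 vs midline 712 → top-heavy.

top-heavy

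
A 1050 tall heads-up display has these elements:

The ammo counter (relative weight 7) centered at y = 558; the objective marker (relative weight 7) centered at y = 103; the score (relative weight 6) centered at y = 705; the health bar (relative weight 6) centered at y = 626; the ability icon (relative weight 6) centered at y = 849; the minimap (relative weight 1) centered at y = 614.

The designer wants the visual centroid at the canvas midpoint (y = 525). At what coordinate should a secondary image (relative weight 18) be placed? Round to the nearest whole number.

After adding the secondary image, total weight = 7 + 7 + 6 + 6 + 6 + 1 + 18 = 51.
Along y: (18321 + 18·y) / 51 = 525 (existing moment 7·558 + 7·103 + 6·705 + 6·626 + 6·849 + 1·614 = 18321) ⇒ y = (26775 − 18321) / 18 ≈ 469.67.

y ≈ 470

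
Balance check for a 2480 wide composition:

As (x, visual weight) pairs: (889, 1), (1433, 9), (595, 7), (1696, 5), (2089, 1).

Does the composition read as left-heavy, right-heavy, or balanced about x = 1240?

Weights sum to 1 + 9 + 7 + 5 + 1 = 23.
x-moment: 1·889 + 9·1433 + 7·595 + 5·1696 + 1·2089 = 28520; centroid 28520/23 ≈ 1240.00.
1240.00 = 1240 exactly: balanced.

balanced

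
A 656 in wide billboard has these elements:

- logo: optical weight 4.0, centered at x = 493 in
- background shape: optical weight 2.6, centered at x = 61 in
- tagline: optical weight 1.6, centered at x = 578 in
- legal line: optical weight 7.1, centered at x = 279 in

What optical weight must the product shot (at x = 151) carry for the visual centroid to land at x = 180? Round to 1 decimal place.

Known weights sum to 4.0 + 2.6 + 1.6 + 7.1 = 15.3; their moment is 4.0·493 + 2.6·61 + 1.6·578 + 7.1·279 = 5036.3.
Set Σw·x/Σw = 180: (5036.3 + 151w) = 180·(15.3 + w).
Solving: w = (180·15.3 − 5036.3) / (151 − 180) = -2282.3 / -29 ≈ 78.70.

w ≈ 78.7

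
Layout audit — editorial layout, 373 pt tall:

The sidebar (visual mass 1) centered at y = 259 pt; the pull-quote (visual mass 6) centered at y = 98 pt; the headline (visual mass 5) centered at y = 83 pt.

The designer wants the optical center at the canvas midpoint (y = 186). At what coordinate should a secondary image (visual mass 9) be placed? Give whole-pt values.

y ≈ 294

After adding the secondary image, total weight = 1 + 6 + 5 + 9 = 21.
Along y: (1262 + 9·y) / 21 = 186 (existing moment 1·259 + 6·98 + 5·83 = 1262) ⇒ y = (3906 − 1262) / 9 ≈ 293.78.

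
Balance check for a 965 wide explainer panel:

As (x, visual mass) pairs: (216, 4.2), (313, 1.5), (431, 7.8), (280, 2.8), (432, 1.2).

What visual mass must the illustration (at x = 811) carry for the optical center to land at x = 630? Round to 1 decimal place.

w ≈ 27.5

Fixed elements: Σw = 4.2 + 1.5 + 7.8 + 2.8 + 1.2 = 17.5, Σw·x = 4.2·216 + 1.5·313 + 7.8·431 + 2.8·280 + 1.2·432 = 6040.9.
Set Σw·x/Σw = 630: (6040.9 + 811w) = 630·(17.5 + w).
So w = (630·17.5 − 6040.9)/(811 − 630) = 4984.1/181 ≈ 27.54.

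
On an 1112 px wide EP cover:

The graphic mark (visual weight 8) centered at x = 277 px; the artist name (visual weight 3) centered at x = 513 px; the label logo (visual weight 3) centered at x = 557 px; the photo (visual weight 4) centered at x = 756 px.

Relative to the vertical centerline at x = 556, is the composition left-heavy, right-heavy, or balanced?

left-heavy

Σw = 8 + 3 + 3 + 4 = 18.
x-moment: 8·277 + 3·513 + 3·557 + 4·756 = 8450; centroid 8450/18 ≈ 469.44.
Since 469.4 is left of 556, the composition reads left-heavy.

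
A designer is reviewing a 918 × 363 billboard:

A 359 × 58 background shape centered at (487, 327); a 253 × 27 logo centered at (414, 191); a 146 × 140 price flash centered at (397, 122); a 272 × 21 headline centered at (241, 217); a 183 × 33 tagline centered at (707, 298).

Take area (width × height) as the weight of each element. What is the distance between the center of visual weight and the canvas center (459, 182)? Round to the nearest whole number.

≈ 48

Taking area as weight: background shape 359·58 = 20822, logo 253·27 = 6831, price flash 146·140 = 20440, headline 272·21 = 5712, tagline 183·33 = 6039. Sum 59844.
x: (20822·487 + 6831·414 + 20440·397 + 5712·241 + 6039·707) / 59844 = 26729193 / 59844 ≈ 446.65
y: (20822·327 + 6831·191 + 20440·122 + 5712·217 + 6039·298) / 59844 = 13646321 / 59844 ≈ 228.03
Relative to (459, 182): Δ = (-12.35, 46.03); |Δ| = √(-12.35² + 46.03²) ≈ 47.66.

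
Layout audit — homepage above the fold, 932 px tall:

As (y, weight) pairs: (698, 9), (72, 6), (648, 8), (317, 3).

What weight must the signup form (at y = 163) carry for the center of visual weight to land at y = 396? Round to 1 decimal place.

Existing Σw = 26 (9 + 6 + 8 + 3); existing moment 9·698 + 6·72 + 8·648 + 3·317 = 12849.
Set Σw·y/Σw = 396: (12849 + 163w) = 396·(26 + w).
So w = (396·26 − 12849)/(163 − 396) = -2553/-233 ≈ 10.96.

w ≈ 11.0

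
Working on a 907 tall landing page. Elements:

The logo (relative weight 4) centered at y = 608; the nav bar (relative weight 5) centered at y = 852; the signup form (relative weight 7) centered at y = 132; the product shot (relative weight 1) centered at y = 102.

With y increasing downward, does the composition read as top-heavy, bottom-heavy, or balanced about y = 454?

balanced

Σw = 4 + 5 + 7 + 1 = 17.
y: (4·608 + 5·852 + 7·132 + 1·102) / 17 = 7718 / 17 ≈ 454.00
The centroid 454.00 matches the midline at 454, so the layout is balanced.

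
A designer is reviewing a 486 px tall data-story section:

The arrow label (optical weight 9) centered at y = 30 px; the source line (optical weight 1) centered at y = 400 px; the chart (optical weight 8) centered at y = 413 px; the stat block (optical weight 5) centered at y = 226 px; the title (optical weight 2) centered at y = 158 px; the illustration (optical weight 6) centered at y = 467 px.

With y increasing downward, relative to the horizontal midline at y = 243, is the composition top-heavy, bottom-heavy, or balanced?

Total weight = 9 + 1 + 8 + 5 + 2 + 6 = 31.
y: (9·30 + 1·400 + 8·413 + 5·226 + 2·158 + 6·467) / 31 = 8222 / 31 ≈ 265.23
Since 265.2 is below (larger y than) 243, the composition reads bottom-heavy.

bottom-heavy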